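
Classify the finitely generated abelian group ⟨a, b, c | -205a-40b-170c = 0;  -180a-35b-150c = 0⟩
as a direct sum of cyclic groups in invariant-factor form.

Answer: M ≅ ℤ^1 ⊕ ℤ/5 ⊕ ℤ/5

Derivation:
rank_ℚ(R)=2; free=3−2=1
SNF(R) diag = [5, 5] → torsion [5, 5]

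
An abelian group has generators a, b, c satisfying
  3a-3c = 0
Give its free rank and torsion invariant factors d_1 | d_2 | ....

rank_ℚ(R)=1; free=3−1=2
SNF(R) diag = [3] → torsion [3]

Answer: M ≅ ℤ^2 ⊕ ℤ/3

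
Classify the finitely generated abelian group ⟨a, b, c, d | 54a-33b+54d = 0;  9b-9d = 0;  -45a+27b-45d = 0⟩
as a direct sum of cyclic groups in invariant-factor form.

Answer: M ≅ ℤ^1 ⊕ ℤ/3 ⊕ ℤ/9 ⊕ ℤ/9

Derivation:
rank_ℚ(R)=3; free=4−3=1
SNF(R) diag = [3, 9, 9] → torsion [3, 9, 9]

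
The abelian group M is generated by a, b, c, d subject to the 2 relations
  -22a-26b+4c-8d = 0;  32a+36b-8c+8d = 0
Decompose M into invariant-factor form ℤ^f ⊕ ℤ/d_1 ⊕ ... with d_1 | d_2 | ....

rank_ℚ(R)=2; free=4−2=2
SNF(R) diag = [2, 4] → torsion [2, 4]

Answer: M ≅ ℤ^2 ⊕ ℤ/2 ⊕ ℤ/4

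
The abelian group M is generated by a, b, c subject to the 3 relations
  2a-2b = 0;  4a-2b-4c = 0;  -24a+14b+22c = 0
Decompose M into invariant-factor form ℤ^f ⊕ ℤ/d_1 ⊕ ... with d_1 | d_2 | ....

rank_ℚ(R)=3; free=3−3=0
SNF(R) diag = [2, 2, 2] → torsion [2, 2, 2]

Answer: M ≅ ℤ/2 ⊕ ℤ/2 ⊕ ℤ/2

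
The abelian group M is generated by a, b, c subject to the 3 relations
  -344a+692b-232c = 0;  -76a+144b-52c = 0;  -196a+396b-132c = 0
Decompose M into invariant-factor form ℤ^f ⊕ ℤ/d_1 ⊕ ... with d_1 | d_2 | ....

Answer: M ≅ ℤ/4 ⊕ ℤ/4 ⊕ ℤ/8

Derivation:
rank_ℚ(R)=3; free=3−3=0
SNF(R) diag = [4, 4, 8] → torsion [4, 4, 8]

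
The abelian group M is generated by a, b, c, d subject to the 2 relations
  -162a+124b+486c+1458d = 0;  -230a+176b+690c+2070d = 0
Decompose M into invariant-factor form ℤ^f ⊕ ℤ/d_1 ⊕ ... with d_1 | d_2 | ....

Answer: M ≅ ℤ^2 ⊕ ℤ/2 ⊕ ℤ/4

Derivation:
rank_ℚ(R)=2; free=4−2=2
SNF(R) diag = [2, 4] → torsion [2, 4]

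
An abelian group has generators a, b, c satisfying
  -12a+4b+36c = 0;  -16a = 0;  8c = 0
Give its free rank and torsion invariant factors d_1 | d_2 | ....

rank_ℚ(R)=3; free=3−3=0
SNF(R) diag = [4, 8, 16] → torsion [4, 8, 16]

Answer: M ≅ ℤ/4 ⊕ ℤ/8 ⊕ ℤ/16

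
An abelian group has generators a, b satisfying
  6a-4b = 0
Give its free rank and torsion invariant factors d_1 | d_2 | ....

Answer: M ≅ ℤ^1 ⊕ ℤ/2

Derivation:
rank_ℚ(R)=1; free=2−1=1
SNF(R) diag = [2] → torsion [2]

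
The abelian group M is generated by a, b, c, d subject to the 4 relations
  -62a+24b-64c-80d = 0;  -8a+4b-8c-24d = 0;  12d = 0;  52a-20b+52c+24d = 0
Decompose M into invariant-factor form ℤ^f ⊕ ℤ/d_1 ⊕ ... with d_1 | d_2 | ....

Answer: M ≅ ℤ/2 ⊕ ℤ/4 ⊕ ℤ/12 ⊕ ℤ/12

Derivation:
rank_ℚ(R)=4; free=4−4=0
SNF(R) diag = [2, 4, 12, 12] → torsion [2, 4, 12, 12]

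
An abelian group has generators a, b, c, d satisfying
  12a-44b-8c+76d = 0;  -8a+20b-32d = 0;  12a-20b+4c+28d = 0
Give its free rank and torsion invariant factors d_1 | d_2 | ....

rank_ℚ(R)=3; free=4−3=1
SNF(R) diag = [4, 4, 12] → torsion [4, 4, 12]

Answer: M ≅ ℤ^1 ⊕ ℤ/4 ⊕ ℤ/4 ⊕ ℤ/12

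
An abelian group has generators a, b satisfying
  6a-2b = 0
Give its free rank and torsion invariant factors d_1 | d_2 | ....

rank_ℚ(R)=1; free=2−1=1
SNF(R) diag = [2] → torsion [2]

Answer: M ≅ ℤ^1 ⊕ ℤ/2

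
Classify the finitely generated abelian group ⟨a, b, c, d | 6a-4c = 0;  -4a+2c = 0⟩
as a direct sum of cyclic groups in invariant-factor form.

Answer: M ≅ ℤ^2 ⊕ ℤ/2 ⊕ ℤ/2

Derivation:
rank_ℚ(R)=2; free=4−2=2
SNF(R) diag = [2, 2] → torsion [2, 2]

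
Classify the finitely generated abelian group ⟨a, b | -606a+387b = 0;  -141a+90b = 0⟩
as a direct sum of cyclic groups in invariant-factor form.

Answer: M ≅ ℤ/3 ⊕ ℤ/9

Derivation:
rank_ℚ(R)=2; free=2−2=0
SNF(R) diag = [3, 9] → torsion [3, 9]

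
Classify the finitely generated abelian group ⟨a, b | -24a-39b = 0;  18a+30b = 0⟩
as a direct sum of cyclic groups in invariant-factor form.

Answer: M ≅ ℤ/3 ⊕ ℤ/6

Derivation:
rank_ℚ(R)=2; free=2−2=0
SNF(R) diag = [3, 6] → torsion [3, 6]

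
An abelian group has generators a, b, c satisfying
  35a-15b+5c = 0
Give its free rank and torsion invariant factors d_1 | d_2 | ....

Answer: M ≅ ℤ^2 ⊕ ℤ/5

Derivation:
rank_ℚ(R)=1; free=3−1=2
SNF(R) diag = [5] → torsion [5]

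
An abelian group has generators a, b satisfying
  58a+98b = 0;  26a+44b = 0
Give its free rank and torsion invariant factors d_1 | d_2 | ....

Answer: M ≅ ℤ/2 ⊕ ℤ/2

Derivation:
rank_ℚ(R)=2; free=2−2=0
SNF(R) diag = [2, 2] → torsion [2, 2]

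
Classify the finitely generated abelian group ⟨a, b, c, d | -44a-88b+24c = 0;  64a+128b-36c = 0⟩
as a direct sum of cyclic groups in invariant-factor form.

Answer: M ≅ ℤ^2 ⊕ ℤ/4 ⊕ ℤ/12

Derivation:
rank_ℚ(R)=2; free=4−2=2
SNF(R) diag = [4, 12] → torsion [4, 12]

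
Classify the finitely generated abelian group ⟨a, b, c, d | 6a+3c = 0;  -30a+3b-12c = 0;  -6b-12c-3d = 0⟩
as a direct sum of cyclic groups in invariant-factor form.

Answer: M ≅ ℤ^1 ⊕ ℤ/3 ⊕ ℤ/3 ⊕ ℤ/3

Derivation:
rank_ℚ(R)=3; free=4−3=1
SNF(R) diag = [3, 3, 3] → torsion [3, 3, 3]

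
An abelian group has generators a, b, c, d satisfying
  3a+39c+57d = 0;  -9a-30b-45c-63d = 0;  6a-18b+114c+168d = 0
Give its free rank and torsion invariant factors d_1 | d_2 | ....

rank_ℚ(R)=3; free=4−3=1
SNF(R) diag = [3, 6, 18] → torsion [3, 6, 18]

Answer: M ≅ ℤ^1 ⊕ ℤ/3 ⊕ ℤ/6 ⊕ ℤ/18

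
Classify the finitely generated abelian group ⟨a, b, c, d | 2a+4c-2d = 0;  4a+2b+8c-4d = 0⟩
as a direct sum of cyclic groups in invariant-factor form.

Answer: M ≅ ℤ^2 ⊕ ℤ/2 ⊕ ℤ/2

Derivation:
rank_ℚ(R)=2; free=4−2=2
SNF(R) diag = [2, 2] → torsion [2, 2]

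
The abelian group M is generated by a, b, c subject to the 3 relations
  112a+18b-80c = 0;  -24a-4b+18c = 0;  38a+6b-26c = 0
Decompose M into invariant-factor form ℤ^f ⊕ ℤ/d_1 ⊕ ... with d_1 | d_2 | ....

rank_ℚ(R)=3; free=3−3=0
SNF(R) diag = [2, 2, 2] → torsion [2, 2, 2]

Answer: M ≅ ℤ/2 ⊕ ℤ/2 ⊕ ℤ/2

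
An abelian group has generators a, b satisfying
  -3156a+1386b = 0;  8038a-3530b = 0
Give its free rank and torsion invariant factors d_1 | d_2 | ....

Answer: M ≅ ℤ/2 ⊕ ℤ/6

Derivation:
rank_ℚ(R)=2; free=2−2=0
SNF(R) diag = [2, 6] → torsion [2, 6]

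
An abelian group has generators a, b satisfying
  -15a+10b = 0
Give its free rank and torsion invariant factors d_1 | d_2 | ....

Answer: M ≅ ℤ^1 ⊕ ℤ/5

Derivation:
rank_ℚ(R)=1; free=2−1=1
SNF(R) diag = [5] → torsion [5]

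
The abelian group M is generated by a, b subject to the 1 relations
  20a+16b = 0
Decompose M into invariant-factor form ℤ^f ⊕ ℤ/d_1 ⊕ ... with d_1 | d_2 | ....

rank_ℚ(R)=1; free=2−1=1
SNF(R) diag = [4] → torsion [4]

Answer: M ≅ ℤ^1 ⊕ ℤ/4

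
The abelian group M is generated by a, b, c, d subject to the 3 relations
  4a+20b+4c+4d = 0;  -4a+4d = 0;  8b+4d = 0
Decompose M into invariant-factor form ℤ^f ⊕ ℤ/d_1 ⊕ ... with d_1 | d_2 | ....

rank_ℚ(R)=3; free=4−3=1
SNF(R) diag = [4, 4, 4] → torsion [4, 4, 4]

Answer: M ≅ ℤ^1 ⊕ ℤ/4 ⊕ ℤ/4 ⊕ ℤ/4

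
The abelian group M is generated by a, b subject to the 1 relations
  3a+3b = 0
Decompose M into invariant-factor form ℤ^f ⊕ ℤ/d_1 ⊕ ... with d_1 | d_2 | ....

Answer: M ≅ ℤ^1 ⊕ ℤ/3

Derivation:
rank_ℚ(R)=1; free=2−1=1
SNF(R) diag = [3] → torsion [3]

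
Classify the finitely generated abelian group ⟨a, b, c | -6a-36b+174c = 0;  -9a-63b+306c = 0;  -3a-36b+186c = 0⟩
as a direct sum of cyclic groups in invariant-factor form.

Answer: M ≅ ℤ/3 ⊕ ℤ/9 ⊕ ℤ/18

Derivation:
rank_ℚ(R)=3; free=3−3=0
SNF(R) diag = [3, 9, 18] → torsion [3, 9, 18]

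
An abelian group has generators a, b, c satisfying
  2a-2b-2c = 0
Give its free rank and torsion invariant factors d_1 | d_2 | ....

Answer: M ≅ ℤ^2 ⊕ ℤ/2

Derivation:
rank_ℚ(R)=1; free=3−1=2
SNF(R) diag = [2] → torsion [2]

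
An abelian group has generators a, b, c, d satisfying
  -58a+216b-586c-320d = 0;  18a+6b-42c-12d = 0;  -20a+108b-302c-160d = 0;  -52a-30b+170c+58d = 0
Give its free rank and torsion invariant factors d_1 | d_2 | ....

rank_ℚ(R)=4; free=4−4=0
SNF(R) diag = [2, 6, 18, 54] → torsion [2, 6, 18, 54]

Answer: M ≅ ℤ/2 ⊕ ℤ/6 ⊕ ℤ/18 ⊕ ℤ/54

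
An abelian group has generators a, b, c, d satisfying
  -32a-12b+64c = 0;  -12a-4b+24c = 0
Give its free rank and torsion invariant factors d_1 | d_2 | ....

Answer: M ≅ ℤ^2 ⊕ ℤ/4 ⊕ ℤ/4

Derivation:
rank_ℚ(R)=2; free=4−2=2
SNF(R) diag = [4, 4] → torsion [4, 4]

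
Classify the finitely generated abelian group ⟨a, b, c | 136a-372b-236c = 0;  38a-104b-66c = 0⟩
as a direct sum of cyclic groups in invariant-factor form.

rank_ℚ(R)=2; free=3−2=1
SNF(R) diag = [2, 4] → torsion [2, 4]

Answer: M ≅ ℤ^1 ⊕ ℤ/2 ⊕ ℤ/4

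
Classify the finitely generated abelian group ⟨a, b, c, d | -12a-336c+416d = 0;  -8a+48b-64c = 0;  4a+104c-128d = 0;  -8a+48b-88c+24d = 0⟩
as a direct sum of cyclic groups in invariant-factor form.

Answer: M ≅ ℤ/4 ⊕ ℤ/8 ⊕ ℤ/24 ⊕ ℤ/48

Derivation:
rank_ℚ(R)=4; free=4−4=0
SNF(R) diag = [4, 8, 24, 48] → torsion [4, 8, 24, 48]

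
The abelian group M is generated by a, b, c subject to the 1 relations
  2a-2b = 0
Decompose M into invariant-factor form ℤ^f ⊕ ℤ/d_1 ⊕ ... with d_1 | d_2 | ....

rank_ℚ(R)=1; free=3−1=2
SNF(R) diag = [2] → torsion [2]

Answer: M ≅ ℤ^2 ⊕ ℤ/2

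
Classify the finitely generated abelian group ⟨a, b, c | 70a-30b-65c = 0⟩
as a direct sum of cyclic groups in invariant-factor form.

rank_ℚ(R)=1; free=3−1=2
SNF(R) diag = [5] → torsion [5]

Answer: M ≅ ℤ^2 ⊕ ℤ/5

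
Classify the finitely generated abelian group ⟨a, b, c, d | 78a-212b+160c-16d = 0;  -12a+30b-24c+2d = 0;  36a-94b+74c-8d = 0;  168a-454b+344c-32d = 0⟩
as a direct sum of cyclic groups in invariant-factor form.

Answer: M ≅ ℤ/2 ⊕ ℤ/2 ⊕ ℤ/6 ⊕ ℤ/18

Derivation:
rank_ℚ(R)=4; free=4−4=0
SNF(R) diag = [2, 2, 6, 18] → torsion [2, 2, 6, 18]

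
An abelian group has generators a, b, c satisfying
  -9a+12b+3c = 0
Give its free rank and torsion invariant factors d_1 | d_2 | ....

rank_ℚ(R)=1; free=3−1=2
SNF(R) diag = [3] → torsion [3]

Answer: M ≅ ℤ^2 ⊕ ℤ/3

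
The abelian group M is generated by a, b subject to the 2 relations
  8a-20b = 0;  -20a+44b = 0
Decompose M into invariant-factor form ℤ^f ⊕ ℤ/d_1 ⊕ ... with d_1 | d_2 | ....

Answer: M ≅ ℤ/4 ⊕ ℤ/12

Derivation:
rank_ℚ(R)=2; free=2−2=0
SNF(R) diag = [4, 12] → torsion [4, 12]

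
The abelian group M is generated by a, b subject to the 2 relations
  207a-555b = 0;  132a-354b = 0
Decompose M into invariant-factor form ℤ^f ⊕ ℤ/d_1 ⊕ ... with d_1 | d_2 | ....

Answer: M ≅ ℤ/3 ⊕ ℤ/6

Derivation:
rank_ℚ(R)=2; free=2−2=0
SNF(R) diag = [3, 6] → torsion [3, 6]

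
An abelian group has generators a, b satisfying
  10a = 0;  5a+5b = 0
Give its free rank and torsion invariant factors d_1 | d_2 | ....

Answer: M ≅ ℤ/5 ⊕ ℤ/10

Derivation:
rank_ℚ(R)=2; free=2−2=0
SNF(R) diag = [5, 10] → torsion [5, 10]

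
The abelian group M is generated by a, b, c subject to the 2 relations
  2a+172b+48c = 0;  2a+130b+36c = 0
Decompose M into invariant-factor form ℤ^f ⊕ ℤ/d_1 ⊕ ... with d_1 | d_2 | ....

rank_ℚ(R)=2; free=3−2=1
SNF(R) diag = [2, 6] → torsion [2, 6]

Answer: M ≅ ℤ^1 ⊕ ℤ/2 ⊕ ℤ/6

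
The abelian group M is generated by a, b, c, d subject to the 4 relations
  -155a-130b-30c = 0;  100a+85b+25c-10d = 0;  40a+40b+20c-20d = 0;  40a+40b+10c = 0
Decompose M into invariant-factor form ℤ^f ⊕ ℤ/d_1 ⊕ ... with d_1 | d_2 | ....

Answer: M ≅ ℤ/5 ⊕ ℤ/5 ⊕ ℤ/10 ⊕ ℤ/20

Derivation:
rank_ℚ(R)=4; free=4−4=0
SNF(R) diag = [5, 5, 10, 20] → torsion [5, 5, 10, 20]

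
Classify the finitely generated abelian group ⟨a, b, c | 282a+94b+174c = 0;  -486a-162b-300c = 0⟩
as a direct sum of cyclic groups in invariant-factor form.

rank_ℚ(R)=2; free=3−2=1
SNF(R) diag = [2, 6] → torsion [2, 6]

Answer: M ≅ ℤ^1 ⊕ ℤ/2 ⊕ ℤ/6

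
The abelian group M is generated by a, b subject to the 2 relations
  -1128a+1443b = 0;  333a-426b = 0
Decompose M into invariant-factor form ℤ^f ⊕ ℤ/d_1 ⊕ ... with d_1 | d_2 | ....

rank_ℚ(R)=2; free=2−2=0
SNF(R) diag = [3, 3] → torsion [3, 3]

Answer: M ≅ ℤ/3 ⊕ ℤ/3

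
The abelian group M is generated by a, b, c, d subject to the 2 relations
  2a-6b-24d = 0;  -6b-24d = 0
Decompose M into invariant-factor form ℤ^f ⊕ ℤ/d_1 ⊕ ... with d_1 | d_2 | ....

rank_ℚ(R)=2; free=4−2=2
SNF(R) diag = [2, 6] → torsion [2, 6]

Answer: M ≅ ℤ^2 ⊕ ℤ/2 ⊕ ℤ/6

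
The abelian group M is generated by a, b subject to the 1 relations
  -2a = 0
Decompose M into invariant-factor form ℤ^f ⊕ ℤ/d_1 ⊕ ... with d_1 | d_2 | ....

rank_ℚ(R)=1; free=2−1=1
SNF(R) diag = [2] → torsion [2]

Answer: M ≅ ℤ^1 ⊕ ℤ/2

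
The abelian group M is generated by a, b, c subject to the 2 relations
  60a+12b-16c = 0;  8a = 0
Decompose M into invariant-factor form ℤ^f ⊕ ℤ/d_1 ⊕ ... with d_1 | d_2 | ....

Answer: M ≅ ℤ^1 ⊕ ℤ/4 ⊕ ℤ/8

Derivation:
rank_ℚ(R)=2; free=3−2=1
SNF(R) diag = [4, 8] → torsion [4, 8]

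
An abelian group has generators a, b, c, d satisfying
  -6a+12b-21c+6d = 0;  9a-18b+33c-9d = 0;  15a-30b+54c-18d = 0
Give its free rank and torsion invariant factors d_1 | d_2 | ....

Answer: M ≅ ℤ^1 ⊕ ℤ/3 ⊕ ℤ/3 ⊕ ℤ/3

Derivation:
rank_ℚ(R)=3; free=4−3=1
SNF(R) diag = [3, 3, 3] → torsion [3, 3, 3]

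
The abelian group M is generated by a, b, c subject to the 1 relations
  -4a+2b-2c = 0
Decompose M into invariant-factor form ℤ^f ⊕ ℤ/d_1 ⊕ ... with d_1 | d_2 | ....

Answer: M ≅ ℤ^2 ⊕ ℤ/2

Derivation:
rank_ℚ(R)=1; free=3−1=2
SNF(R) diag = [2] → torsion [2]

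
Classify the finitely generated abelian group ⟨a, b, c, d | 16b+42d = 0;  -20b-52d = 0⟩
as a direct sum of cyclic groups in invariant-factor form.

Answer: M ≅ ℤ^2 ⊕ ℤ/2 ⊕ ℤ/4

Derivation:
rank_ℚ(R)=2; free=4−2=2
SNF(R) diag = [2, 4] → torsion [2, 4]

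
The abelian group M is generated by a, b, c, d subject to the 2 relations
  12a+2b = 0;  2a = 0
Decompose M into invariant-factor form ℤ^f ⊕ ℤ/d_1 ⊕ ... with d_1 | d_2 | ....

Answer: M ≅ ℤ^2 ⊕ ℤ/2 ⊕ ℤ/2

Derivation:
rank_ℚ(R)=2; free=4−2=2
SNF(R) diag = [2, 2] → torsion [2, 2]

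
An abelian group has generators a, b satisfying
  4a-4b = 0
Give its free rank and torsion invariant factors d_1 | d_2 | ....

Answer: M ≅ ℤ^1 ⊕ ℤ/4

Derivation:
rank_ℚ(R)=1; free=2−1=1
SNF(R) diag = [4] → torsion [4]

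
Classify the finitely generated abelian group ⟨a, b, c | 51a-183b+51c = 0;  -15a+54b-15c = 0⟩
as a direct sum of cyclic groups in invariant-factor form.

Answer: M ≅ ℤ^1 ⊕ ℤ/3 ⊕ ℤ/3

Derivation:
rank_ℚ(R)=2; free=3−2=1
SNF(R) diag = [3, 3] → torsion [3, 3]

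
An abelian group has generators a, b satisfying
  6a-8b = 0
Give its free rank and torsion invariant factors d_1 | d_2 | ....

Answer: M ≅ ℤ^1 ⊕ ℤ/2

Derivation:
rank_ℚ(R)=1; free=2−1=1
SNF(R) diag = [2] → torsion [2]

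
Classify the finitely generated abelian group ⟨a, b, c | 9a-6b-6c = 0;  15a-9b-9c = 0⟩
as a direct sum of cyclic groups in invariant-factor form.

rank_ℚ(R)=2; free=3−2=1
SNF(R) diag = [3, 3] → torsion [3, 3]

Answer: M ≅ ℤ^1 ⊕ ℤ/3 ⊕ ℤ/3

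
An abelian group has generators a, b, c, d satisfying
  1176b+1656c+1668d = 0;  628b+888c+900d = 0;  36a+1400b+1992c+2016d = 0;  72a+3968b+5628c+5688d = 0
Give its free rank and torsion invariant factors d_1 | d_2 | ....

Answer: M ≅ ℤ/4 ⊕ ℤ/12 ⊕ ℤ/36 ⊕ ℤ/108

Derivation:
rank_ℚ(R)=4; free=4−4=0
SNF(R) diag = [4, 12, 36, 108] → torsion [4, 12, 36, 108]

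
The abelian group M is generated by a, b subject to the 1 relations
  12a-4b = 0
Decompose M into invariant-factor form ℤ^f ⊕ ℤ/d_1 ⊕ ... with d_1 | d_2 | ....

rank_ℚ(R)=1; free=2−1=1
SNF(R) diag = [4] → torsion [4]

Answer: M ≅ ℤ^1 ⊕ ℤ/4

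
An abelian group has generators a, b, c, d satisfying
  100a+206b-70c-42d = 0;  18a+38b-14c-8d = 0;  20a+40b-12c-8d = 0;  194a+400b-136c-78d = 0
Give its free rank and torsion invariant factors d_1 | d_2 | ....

rank_ℚ(R)=4; free=4−4=0
SNF(R) diag = [2, 2, 4, 4] → torsion [2, 2, 4, 4]

Answer: M ≅ ℤ/2 ⊕ ℤ/2 ⊕ ℤ/4 ⊕ ℤ/4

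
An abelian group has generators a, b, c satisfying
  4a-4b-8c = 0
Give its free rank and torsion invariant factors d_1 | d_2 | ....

Answer: M ≅ ℤ^2 ⊕ ℤ/4

Derivation:
rank_ℚ(R)=1; free=3−1=2
SNF(R) diag = [4] → torsion [4]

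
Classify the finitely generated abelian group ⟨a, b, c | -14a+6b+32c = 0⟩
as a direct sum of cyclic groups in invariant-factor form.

Answer: M ≅ ℤ^2 ⊕ ℤ/2

Derivation:
rank_ℚ(R)=1; free=3−1=2
SNF(R) diag = [2] → torsion [2]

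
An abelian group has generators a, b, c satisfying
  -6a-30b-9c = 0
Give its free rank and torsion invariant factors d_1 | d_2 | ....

rank_ℚ(R)=1; free=3−1=2
SNF(R) diag = [3] → torsion [3]

Answer: M ≅ ℤ^2 ⊕ ℤ/3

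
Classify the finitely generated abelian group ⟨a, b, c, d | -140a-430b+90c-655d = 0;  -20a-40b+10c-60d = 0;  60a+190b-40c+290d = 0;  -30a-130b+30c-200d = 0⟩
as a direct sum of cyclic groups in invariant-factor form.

Answer: M ≅ ℤ/5 ⊕ ℤ/10 ⊕ ℤ/10 ⊕ ℤ/10

Derivation:
rank_ℚ(R)=4; free=4−4=0
SNF(R) diag = [5, 10, 10, 10] → torsion [5, 10, 10, 10]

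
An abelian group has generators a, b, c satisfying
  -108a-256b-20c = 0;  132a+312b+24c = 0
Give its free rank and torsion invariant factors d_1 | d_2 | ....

rank_ℚ(R)=2; free=3−2=1
SNF(R) diag = [4, 12] → torsion [4, 12]

Answer: M ≅ ℤ^1 ⊕ ℤ/4 ⊕ ℤ/12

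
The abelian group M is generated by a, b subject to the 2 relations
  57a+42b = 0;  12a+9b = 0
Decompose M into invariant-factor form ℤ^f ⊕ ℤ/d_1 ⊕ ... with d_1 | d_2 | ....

Answer: M ≅ ℤ/3 ⊕ ℤ/3

Derivation:
rank_ℚ(R)=2; free=2−2=0
SNF(R) diag = [3, 3] → torsion [3, 3]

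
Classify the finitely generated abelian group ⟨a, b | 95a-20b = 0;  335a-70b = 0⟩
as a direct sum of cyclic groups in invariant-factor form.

Answer: M ≅ ℤ/5 ⊕ ℤ/10

Derivation:
rank_ℚ(R)=2; free=2−2=0
SNF(R) diag = [5, 10] → torsion [5, 10]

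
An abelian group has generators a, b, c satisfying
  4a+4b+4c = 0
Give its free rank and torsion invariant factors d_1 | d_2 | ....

rank_ℚ(R)=1; free=3−1=2
SNF(R) diag = [4] → torsion [4]

Answer: M ≅ ℤ^2 ⊕ ℤ/4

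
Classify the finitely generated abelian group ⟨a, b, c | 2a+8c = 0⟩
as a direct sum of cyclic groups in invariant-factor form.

rank_ℚ(R)=1; free=3−1=2
SNF(R) diag = [2] → torsion [2]

Answer: M ≅ ℤ^2 ⊕ ℤ/2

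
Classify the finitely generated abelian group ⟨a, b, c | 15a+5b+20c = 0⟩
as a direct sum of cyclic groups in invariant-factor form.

Answer: M ≅ ℤ^2 ⊕ ℤ/5

Derivation:
rank_ℚ(R)=1; free=3−1=2
SNF(R) diag = [5] → torsion [5]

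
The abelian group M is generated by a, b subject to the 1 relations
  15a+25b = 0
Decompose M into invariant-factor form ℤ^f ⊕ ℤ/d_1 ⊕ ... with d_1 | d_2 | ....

rank_ℚ(R)=1; free=2−1=1
SNF(R) diag = [5] → torsion [5]

Answer: M ≅ ℤ^1 ⊕ ℤ/5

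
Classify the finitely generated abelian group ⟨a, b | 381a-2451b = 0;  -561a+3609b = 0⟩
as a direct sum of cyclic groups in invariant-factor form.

Answer: M ≅ ℤ/3 ⊕ ℤ/6

Derivation:
rank_ℚ(R)=2; free=2−2=0
SNF(R) diag = [3, 6] → torsion [3, 6]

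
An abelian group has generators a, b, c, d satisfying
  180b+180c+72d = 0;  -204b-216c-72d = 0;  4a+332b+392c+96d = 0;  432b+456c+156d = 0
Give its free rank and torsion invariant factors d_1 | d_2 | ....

Answer: M ≅ ℤ/4 ⊕ ℤ/12 ⊕ ℤ/12 ⊕ ℤ/36

Derivation:
rank_ℚ(R)=4; free=4−4=0
SNF(R) diag = [4, 12, 12, 36] → torsion [4, 12, 12, 36]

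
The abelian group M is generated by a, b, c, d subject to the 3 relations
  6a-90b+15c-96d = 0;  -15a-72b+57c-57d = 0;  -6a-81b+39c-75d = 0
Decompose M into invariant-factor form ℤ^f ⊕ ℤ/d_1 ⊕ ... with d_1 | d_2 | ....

Answer: M ≅ ℤ^1 ⊕ ℤ/3 ⊕ ℤ/9 ⊕ ℤ/27

Derivation:
rank_ℚ(R)=3; free=4−3=1
SNF(R) diag = [3, 9, 27] → torsion [3, 9, 27]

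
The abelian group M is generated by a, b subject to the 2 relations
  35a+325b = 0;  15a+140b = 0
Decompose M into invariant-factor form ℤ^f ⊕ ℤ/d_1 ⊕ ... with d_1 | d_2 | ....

Answer: M ≅ ℤ/5 ⊕ ℤ/5

Derivation:
rank_ℚ(R)=2; free=2−2=0
SNF(R) diag = [5, 5] → torsion [5, 5]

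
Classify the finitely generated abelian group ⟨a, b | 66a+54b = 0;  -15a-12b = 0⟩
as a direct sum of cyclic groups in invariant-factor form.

Answer: M ≅ ℤ/3 ⊕ ℤ/6

Derivation:
rank_ℚ(R)=2; free=2−2=0
SNF(R) diag = [3, 6] → torsion [3, 6]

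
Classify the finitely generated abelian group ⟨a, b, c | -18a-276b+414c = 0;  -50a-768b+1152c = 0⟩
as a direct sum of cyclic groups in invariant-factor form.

rank_ℚ(R)=2; free=3−2=1
SNF(R) diag = [2, 6] → torsion [2, 6]

Answer: M ≅ ℤ^1 ⊕ ℤ/2 ⊕ ℤ/6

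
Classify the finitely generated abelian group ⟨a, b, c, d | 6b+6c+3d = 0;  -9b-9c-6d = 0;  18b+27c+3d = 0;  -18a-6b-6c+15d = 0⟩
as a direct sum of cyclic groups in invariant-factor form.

Answer: M ≅ ℤ/3 ⊕ ℤ/3 ⊕ ℤ/9 ⊕ ℤ/18

Derivation:
rank_ℚ(R)=4; free=4−4=0
SNF(R) diag = [3, 3, 9, 18] → torsion [3, 3, 9, 18]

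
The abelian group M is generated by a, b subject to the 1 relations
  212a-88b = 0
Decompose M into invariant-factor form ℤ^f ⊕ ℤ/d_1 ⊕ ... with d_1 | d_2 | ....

rank_ℚ(R)=1; free=2−1=1
SNF(R) diag = [4] → torsion [4]

Answer: M ≅ ℤ^1 ⊕ ℤ/4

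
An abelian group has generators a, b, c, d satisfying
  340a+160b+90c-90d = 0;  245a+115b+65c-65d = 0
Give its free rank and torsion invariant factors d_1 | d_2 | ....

Answer: M ≅ ℤ^2 ⊕ ℤ/5 ⊕ ℤ/10

Derivation:
rank_ℚ(R)=2; free=4−2=2
SNF(R) diag = [5, 10] → torsion [5, 10]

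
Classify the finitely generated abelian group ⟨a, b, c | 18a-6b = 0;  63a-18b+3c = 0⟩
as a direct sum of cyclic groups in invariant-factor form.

rank_ℚ(R)=2; free=3−2=1
SNF(R) diag = [3, 6] → torsion [3, 6]

Answer: M ≅ ℤ^1 ⊕ ℤ/3 ⊕ ℤ/6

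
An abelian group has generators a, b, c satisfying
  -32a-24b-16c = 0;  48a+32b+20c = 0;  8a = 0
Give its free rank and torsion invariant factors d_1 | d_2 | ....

Answer: M ≅ ℤ/4 ⊕ ℤ/8 ⊕ ℤ/8

Derivation:
rank_ℚ(R)=3; free=3−3=0
SNF(R) diag = [4, 8, 8] → torsion [4, 8, 8]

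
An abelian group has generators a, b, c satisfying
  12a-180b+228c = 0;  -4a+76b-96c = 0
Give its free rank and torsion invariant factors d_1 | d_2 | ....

Answer: M ≅ ℤ^1 ⊕ ℤ/4 ⊕ ℤ/12

Derivation:
rank_ℚ(R)=2; free=3−2=1
SNF(R) diag = [4, 12] → torsion [4, 12]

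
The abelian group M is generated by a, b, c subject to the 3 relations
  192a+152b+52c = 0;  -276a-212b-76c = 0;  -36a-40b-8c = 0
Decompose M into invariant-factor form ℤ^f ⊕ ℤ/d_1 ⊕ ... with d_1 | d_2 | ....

rank_ℚ(R)=3; free=3−3=0
SNF(R) diag = [4, 12, 12] → torsion [4, 12, 12]

Answer: M ≅ ℤ/4 ⊕ ℤ/12 ⊕ ℤ/12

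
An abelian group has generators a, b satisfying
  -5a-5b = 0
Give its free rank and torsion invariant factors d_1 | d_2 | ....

Answer: M ≅ ℤ^1 ⊕ ℤ/5

Derivation:
rank_ℚ(R)=1; free=2−1=1
SNF(R) diag = [5] → torsion [5]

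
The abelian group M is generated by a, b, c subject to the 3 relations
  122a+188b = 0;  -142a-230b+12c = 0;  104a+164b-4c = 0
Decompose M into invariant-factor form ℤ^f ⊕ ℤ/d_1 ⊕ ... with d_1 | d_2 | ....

Answer: M ≅ ℤ/2 ⊕ ℤ/2 ⊕ ℤ/4

Derivation:
rank_ℚ(R)=3; free=3−3=0
SNF(R) diag = [2, 2, 4] → torsion [2, 2, 4]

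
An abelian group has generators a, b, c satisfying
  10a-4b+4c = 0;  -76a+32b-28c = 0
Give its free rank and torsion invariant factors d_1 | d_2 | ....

Answer: M ≅ ℤ^1 ⊕ ℤ/2 ⊕ ℤ/4

Derivation:
rank_ℚ(R)=2; free=3−2=1
SNF(R) diag = [2, 4] → torsion [2, 4]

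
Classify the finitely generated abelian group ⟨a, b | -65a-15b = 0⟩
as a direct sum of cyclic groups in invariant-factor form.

Answer: M ≅ ℤ^1 ⊕ ℤ/5

Derivation:
rank_ℚ(R)=1; free=2−1=1
SNF(R) diag = [5] → torsion [5]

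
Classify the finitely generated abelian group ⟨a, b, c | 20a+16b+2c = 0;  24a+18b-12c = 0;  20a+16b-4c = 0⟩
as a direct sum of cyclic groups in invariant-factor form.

rank_ℚ(R)=3; free=3−3=0
SNF(R) diag = [2, 6, 12] → torsion [2, 6, 12]

Answer: M ≅ ℤ/2 ⊕ ℤ/6 ⊕ ℤ/12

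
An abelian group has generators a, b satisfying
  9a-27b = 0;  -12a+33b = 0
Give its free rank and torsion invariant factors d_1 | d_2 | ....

Answer: M ≅ ℤ/3 ⊕ ℤ/9

Derivation:
rank_ℚ(R)=2; free=2−2=0
SNF(R) diag = [3, 9] → torsion [3, 9]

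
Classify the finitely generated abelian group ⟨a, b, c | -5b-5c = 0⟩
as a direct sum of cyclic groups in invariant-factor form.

rank_ℚ(R)=1; free=3−1=2
SNF(R) diag = [5] → torsion [5]

Answer: M ≅ ℤ^2 ⊕ ℤ/5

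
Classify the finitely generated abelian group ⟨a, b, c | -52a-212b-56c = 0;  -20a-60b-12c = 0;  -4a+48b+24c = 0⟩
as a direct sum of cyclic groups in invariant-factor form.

Answer: M ≅ ℤ/4 ⊕ ℤ/4 ⊕ ℤ/12

Derivation:
rank_ℚ(R)=3; free=3−3=0
SNF(R) diag = [4, 4, 12] → torsion [4, 4, 12]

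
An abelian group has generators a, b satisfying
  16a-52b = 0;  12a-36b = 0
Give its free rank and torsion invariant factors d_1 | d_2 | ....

Answer: M ≅ ℤ/4 ⊕ ℤ/12

Derivation:
rank_ℚ(R)=2; free=2−2=0
SNF(R) diag = [4, 12] → torsion [4, 12]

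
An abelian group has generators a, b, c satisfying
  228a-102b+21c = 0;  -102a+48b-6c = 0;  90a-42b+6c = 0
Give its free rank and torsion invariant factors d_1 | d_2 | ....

rank_ℚ(R)=3; free=3−3=0
SNF(R) diag = [3, 6, 6] → torsion [3, 6, 6]

Answer: M ≅ ℤ/3 ⊕ ℤ/6 ⊕ ℤ/6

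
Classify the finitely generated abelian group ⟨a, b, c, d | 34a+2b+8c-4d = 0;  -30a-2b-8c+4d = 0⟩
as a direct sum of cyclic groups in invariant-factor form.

rank_ℚ(R)=2; free=4−2=2
SNF(R) diag = [2, 4] → torsion [2, 4]

Answer: M ≅ ℤ^2 ⊕ ℤ/2 ⊕ ℤ/4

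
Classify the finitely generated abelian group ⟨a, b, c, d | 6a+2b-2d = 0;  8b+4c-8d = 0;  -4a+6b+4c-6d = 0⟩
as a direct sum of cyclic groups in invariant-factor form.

Answer: M ≅ ℤ^1 ⊕ ℤ/2 ⊕ ℤ/2 ⊕ ℤ/4

Derivation:
rank_ℚ(R)=3; free=4−3=1
SNF(R) diag = [2, 2, 4] → torsion [2, 2, 4]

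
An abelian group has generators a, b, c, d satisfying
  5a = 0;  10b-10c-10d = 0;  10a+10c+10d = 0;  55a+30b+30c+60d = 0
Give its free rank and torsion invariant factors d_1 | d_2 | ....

rank_ℚ(R)=4; free=4−4=0
SNF(R) diag = [5, 10, 10, 30] → torsion [5, 10, 10, 30]

Answer: M ≅ ℤ/5 ⊕ ℤ/10 ⊕ ℤ/10 ⊕ ℤ/30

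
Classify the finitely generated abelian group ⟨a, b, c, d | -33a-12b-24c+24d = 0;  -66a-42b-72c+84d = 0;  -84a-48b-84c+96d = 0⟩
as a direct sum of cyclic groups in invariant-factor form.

Answer: M ≅ ℤ^1 ⊕ ℤ/3 ⊕ ℤ/6 ⊕ ℤ/12

Derivation:
rank_ℚ(R)=3; free=4−3=1
SNF(R) diag = [3, 6, 12] → torsion [3, 6, 12]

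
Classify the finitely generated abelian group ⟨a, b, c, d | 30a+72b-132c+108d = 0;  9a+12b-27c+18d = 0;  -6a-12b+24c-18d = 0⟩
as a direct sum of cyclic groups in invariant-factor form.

Answer: M ≅ ℤ^1 ⊕ ℤ/3 ⊕ ℤ/6 ⊕ ℤ/6

Derivation:
rank_ℚ(R)=3; free=4−3=1
SNF(R) diag = [3, 6, 6] → torsion [3, 6, 6]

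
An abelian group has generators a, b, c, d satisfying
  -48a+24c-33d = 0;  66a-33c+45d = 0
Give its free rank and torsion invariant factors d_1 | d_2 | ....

Answer: M ≅ ℤ^2 ⊕ ℤ/3 ⊕ ℤ/3

Derivation:
rank_ℚ(R)=2; free=4−2=2
SNF(R) diag = [3, 3] → torsion [3, 3]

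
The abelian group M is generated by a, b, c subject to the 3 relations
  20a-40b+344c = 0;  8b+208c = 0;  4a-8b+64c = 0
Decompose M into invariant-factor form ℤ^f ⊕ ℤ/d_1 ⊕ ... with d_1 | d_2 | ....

rank_ℚ(R)=3; free=3−3=0
SNF(R) diag = [4, 8, 24] → torsion [4, 8, 24]

Answer: M ≅ ℤ/4 ⊕ ℤ/8 ⊕ ℤ/24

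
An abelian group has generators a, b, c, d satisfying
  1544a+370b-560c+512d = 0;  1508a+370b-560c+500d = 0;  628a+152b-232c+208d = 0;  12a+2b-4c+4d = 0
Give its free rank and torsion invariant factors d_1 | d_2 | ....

rank_ℚ(R)=4; free=4−4=0
SNF(R) diag = [2, 4, 12, 36] → torsion [2, 4, 12, 36]

Answer: M ≅ ℤ/2 ⊕ ℤ/4 ⊕ ℤ/12 ⊕ ℤ/36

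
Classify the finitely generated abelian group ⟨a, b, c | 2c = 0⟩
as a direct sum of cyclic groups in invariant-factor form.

rank_ℚ(R)=1; free=3−1=2
SNF(R) diag = [2] → torsion [2]

Answer: M ≅ ℤ^2 ⊕ ℤ/2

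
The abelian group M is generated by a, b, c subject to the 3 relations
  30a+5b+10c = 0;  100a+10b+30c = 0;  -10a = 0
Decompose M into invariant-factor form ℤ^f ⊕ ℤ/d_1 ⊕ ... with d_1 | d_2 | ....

rank_ℚ(R)=3; free=3−3=0
SNF(R) diag = [5, 10, 10] → torsion [5, 10, 10]

Answer: M ≅ ℤ/5 ⊕ ℤ/10 ⊕ ℤ/10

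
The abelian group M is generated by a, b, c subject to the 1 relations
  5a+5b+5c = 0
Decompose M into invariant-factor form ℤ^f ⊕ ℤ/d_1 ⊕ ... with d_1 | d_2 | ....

Answer: M ≅ ℤ^2 ⊕ ℤ/5

Derivation:
rank_ℚ(R)=1; free=3−1=2
SNF(R) diag = [5] → torsion [5]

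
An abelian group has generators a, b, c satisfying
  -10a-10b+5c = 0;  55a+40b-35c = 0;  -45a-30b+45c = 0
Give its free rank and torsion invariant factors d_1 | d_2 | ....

rank_ℚ(R)=3; free=3−3=0
SNF(R) diag = [5, 15, 30] → torsion [5, 15, 30]

Answer: M ≅ ℤ/5 ⊕ ℤ/15 ⊕ ℤ/30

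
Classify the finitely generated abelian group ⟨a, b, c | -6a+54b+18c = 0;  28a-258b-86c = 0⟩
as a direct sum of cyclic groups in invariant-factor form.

Answer: M ≅ ℤ^1 ⊕ ℤ/2 ⊕ ℤ/6

Derivation:
rank_ℚ(R)=2; free=3−2=1
SNF(R) diag = [2, 6] → torsion [2, 6]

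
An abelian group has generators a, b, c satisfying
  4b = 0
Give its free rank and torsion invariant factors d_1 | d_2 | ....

Answer: M ≅ ℤ^2 ⊕ ℤ/4

Derivation:
rank_ℚ(R)=1; free=3−1=2
SNF(R) diag = [4] → torsion [4]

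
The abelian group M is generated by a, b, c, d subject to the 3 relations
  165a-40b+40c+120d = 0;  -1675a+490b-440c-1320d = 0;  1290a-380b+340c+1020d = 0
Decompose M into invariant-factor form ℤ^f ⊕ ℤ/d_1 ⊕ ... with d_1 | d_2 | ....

rank_ℚ(R)=3; free=4−3=1
SNF(R) diag = [5, 10, 20] → torsion [5, 10, 20]

Answer: M ≅ ℤ^1 ⊕ ℤ/5 ⊕ ℤ/10 ⊕ ℤ/20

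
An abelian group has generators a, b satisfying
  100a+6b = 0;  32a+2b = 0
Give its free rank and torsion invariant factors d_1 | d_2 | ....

rank_ℚ(R)=2; free=2−2=0
SNF(R) diag = [2, 4] → torsion [2, 4]

Answer: M ≅ ℤ/2 ⊕ ℤ/4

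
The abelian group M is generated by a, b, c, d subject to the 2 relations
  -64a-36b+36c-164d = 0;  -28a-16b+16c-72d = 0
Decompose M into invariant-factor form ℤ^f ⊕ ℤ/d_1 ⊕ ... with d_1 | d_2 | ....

rank_ℚ(R)=2; free=4−2=2
SNF(R) diag = [4, 4] → torsion [4, 4]

Answer: M ≅ ℤ^2 ⊕ ℤ/4 ⊕ ℤ/4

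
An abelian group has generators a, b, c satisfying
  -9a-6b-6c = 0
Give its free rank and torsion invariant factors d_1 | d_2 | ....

Answer: M ≅ ℤ^2 ⊕ ℤ/3

Derivation:
rank_ℚ(R)=1; free=3−1=2
SNF(R) diag = [3] → torsion [3]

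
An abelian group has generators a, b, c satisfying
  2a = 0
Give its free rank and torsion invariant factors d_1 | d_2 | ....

rank_ℚ(R)=1; free=3−1=2
SNF(R) diag = [2] → torsion [2]

Answer: M ≅ ℤ^2 ⊕ ℤ/2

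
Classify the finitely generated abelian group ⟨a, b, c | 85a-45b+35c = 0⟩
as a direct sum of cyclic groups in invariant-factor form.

Answer: M ≅ ℤ^2 ⊕ ℤ/5

Derivation:
rank_ℚ(R)=1; free=3−1=2
SNF(R) diag = [5] → torsion [5]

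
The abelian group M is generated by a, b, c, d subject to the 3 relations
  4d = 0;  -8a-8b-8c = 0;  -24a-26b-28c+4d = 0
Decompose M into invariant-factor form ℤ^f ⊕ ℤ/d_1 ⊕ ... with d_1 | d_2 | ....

Answer: M ≅ ℤ^1 ⊕ ℤ/2 ⊕ ℤ/4 ⊕ ℤ/8

Derivation:
rank_ℚ(R)=3; free=4−3=1
SNF(R) diag = [2, 4, 8] → torsion [2, 4, 8]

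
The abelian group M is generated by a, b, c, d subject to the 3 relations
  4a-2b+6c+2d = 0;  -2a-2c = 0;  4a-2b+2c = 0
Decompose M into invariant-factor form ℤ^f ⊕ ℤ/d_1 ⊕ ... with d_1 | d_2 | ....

Answer: M ≅ ℤ^1 ⊕ ℤ/2 ⊕ ℤ/2 ⊕ ℤ/2

Derivation:
rank_ℚ(R)=3; free=4−3=1
SNF(R) diag = [2, 2, 2] → torsion [2, 2, 2]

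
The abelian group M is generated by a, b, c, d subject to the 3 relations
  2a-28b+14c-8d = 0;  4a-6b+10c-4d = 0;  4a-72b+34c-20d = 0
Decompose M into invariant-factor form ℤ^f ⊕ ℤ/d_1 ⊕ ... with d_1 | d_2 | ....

rank_ℚ(R)=3; free=4−3=1
SNF(R) diag = [2, 2, 2] → torsion [2, 2, 2]

Answer: M ≅ ℤ^1 ⊕ ℤ/2 ⊕ ℤ/2 ⊕ ℤ/2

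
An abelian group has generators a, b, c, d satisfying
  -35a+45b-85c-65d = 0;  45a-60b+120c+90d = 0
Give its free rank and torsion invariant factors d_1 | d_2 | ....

rank_ℚ(R)=2; free=4−2=2
SNF(R) diag = [5, 15] → torsion [5, 15]

Answer: M ≅ ℤ^2 ⊕ ℤ/5 ⊕ ℤ/15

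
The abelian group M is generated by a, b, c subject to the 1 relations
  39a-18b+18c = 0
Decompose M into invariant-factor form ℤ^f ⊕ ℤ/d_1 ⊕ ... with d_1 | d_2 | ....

Answer: M ≅ ℤ^2 ⊕ ℤ/3

Derivation:
rank_ℚ(R)=1; free=3−1=2
SNF(R) diag = [3] → torsion [3]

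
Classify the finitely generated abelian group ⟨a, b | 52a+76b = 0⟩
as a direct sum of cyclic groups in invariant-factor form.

rank_ℚ(R)=1; free=2−1=1
SNF(R) diag = [4] → torsion [4]

Answer: M ≅ ℤ^1 ⊕ ℤ/4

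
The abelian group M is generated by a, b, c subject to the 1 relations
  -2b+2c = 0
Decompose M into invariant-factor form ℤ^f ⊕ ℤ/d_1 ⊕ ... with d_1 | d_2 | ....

Answer: M ≅ ℤ^2 ⊕ ℤ/2

Derivation:
rank_ℚ(R)=1; free=3−1=2
SNF(R) diag = [2] → torsion [2]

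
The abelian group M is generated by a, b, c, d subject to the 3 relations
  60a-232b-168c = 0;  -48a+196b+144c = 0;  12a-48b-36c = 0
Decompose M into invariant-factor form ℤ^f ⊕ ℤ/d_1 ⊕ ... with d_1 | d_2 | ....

Answer: M ≅ ℤ^1 ⊕ ℤ/4 ⊕ ℤ/12 ⊕ ℤ/12

Derivation:
rank_ℚ(R)=3; free=4−3=1
SNF(R) diag = [4, 12, 12] → torsion [4, 12, 12]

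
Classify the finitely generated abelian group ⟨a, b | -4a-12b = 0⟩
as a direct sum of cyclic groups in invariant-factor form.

rank_ℚ(R)=1; free=2−1=1
SNF(R) diag = [4] → torsion [4]

Answer: M ≅ ℤ^1 ⊕ ℤ/4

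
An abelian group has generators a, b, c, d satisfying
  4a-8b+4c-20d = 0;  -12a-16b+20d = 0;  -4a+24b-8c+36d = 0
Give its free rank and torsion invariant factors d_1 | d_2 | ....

Answer: M ≅ ℤ^1 ⊕ ℤ/4 ⊕ ℤ/4 ⊕ ℤ/8

Derivation:
rank_ℚ(R)=3; free=4−3=1
SNF(R) diag = [4, 4, 8] → torsion [4, 4, 8]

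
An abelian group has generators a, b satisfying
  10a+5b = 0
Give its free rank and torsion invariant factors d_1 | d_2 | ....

rank_ℚ(R)=1; free=2−1=1
SNF(R) diag = [5] → torsion [5]

Answer: M ≅ ℤ^1 ⊕ ℤ/5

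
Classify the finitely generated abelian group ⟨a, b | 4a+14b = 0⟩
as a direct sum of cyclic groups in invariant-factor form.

Answer: M ≅ ℤ^1 ⊕ ℤ/2

Derivation:
rank_ℚ(R)=1; free=2−1=1
SNF(R) diag = [2] → torsion [2]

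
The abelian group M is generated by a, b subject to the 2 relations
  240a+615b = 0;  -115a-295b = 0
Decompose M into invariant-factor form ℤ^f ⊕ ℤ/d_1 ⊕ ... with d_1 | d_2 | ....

rank_ℚ(R)=2; free=2−2=0
SNF(R) diag = [5, 15] → torsion [5, 15]

Answer: M ≅ ℤ/5 ⊕ ℤ/15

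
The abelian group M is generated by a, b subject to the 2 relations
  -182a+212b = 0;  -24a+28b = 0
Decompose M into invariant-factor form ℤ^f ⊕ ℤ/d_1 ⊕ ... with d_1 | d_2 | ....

Answer: M ≅ ℤ/2 ⊕ ℤ/4

Derivation:
rank_ℚ(R)=2; free=2−2=0
SNF(R) diag = [2, 4] → torsion [2, 4]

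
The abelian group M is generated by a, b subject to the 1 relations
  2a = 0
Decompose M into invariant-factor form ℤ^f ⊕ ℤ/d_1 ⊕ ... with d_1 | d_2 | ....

rank_ℚ(R)=1; free=2−1=1
SNF(R) diag = [2] → torsion [2]

Answer: M ≅ ℤ^1 ⊕ ℤ/2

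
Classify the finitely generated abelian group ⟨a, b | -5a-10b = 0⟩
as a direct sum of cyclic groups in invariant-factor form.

rank_ℚ(R)=1; free=2−1=1
SNF(R) diag = [5] → torsion [5]

Answer: M ≅ ℤ^1 ⊕ ℤ/5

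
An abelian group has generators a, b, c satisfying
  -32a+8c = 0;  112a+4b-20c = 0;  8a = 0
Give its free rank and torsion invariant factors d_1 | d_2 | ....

Answer: M ≅ ℤ/4 ⊕ ℤ/8 ⊕ ℤ/8

Derivation:
rank_ℚ(R)=3; free=3−3=0
SNF(R) diag = [4, 8, 8] → torsion [4, 8, 8]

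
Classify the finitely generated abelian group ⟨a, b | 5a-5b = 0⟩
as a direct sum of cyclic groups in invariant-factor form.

Answer: M ≅ ℤ^1 ⊕ ℤ/5

Derivation:
rank_ℚ(R)=1; free=2−1=1
SNF(R) diag = [5] → torsion [5]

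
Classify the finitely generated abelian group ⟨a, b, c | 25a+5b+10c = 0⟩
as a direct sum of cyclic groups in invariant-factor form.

rank_ℚ(R)=1; free=3−1=2
SNF(R) diag = [5] → torsion [5]

Answer: M ≅ ℤ^2 ⊕ ℤ/5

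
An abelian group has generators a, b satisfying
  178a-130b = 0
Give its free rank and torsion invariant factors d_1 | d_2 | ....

rank_ℚ(R)=1; free=2−1=1
SNF(R) diag = [2] → torsion [2]

Answer: M ≅ ℤ^1 ⊕ ℤ/2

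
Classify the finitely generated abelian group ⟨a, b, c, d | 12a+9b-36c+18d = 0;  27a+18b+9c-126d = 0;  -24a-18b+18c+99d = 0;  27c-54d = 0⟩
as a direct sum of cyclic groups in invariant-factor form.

Answer: M ≅ ℤ/3 ⊕ ℤ/9 ⊕ ℤ/27 ⊕ ℤ/27

Derivation:
rank_ℚ(R)=4; free=4−4=0
SNF(R) diag = [3, 9, 27, 27] → torsion [3, 9, 27, 27]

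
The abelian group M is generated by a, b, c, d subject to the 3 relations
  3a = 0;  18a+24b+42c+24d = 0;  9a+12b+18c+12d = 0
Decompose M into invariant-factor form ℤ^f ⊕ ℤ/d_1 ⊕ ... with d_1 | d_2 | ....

rank_ℚ(R)=3; free=4−3=1
SNF(R) diag = [3, 6, 12] → torsion [3, 6, 12]

Answer: M ≅ ℤ^1 ⊕ ℤ/3 ⊕ ℤ/6 ⊕ ℤ/12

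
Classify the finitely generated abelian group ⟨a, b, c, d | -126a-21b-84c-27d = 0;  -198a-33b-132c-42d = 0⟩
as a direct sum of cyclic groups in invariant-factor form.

rank_ℚ(R)=2; free=4−2=2
SNF(R) diag = [3, 3] → torsion [3, 3]

Answer: M ≅ ℤ^2 ⊕ ℤ/3 ⊕ ℤ/3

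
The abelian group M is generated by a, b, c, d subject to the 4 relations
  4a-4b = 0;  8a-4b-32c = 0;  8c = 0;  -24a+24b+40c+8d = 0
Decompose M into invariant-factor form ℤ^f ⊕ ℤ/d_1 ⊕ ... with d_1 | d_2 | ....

Answer: M ≅ ℤ/4 ⊕ ℤ/4 ⊕ ℤ/8 ⊕ ℤ/8

Derivation:
rank_ℚ(R)=4; free=4−4=0
SNF(R) diag = [4, 4, 8, 8] → torsion [4, 4, 8, 8]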